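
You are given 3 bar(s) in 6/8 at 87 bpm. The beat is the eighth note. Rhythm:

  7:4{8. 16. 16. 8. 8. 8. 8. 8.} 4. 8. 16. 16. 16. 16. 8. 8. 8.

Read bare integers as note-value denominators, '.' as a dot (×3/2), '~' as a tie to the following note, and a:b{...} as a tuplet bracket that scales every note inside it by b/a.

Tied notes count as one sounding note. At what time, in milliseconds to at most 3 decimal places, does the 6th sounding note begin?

note 6 onset = 24/7b = 2364.532ms

1. 0.0ms @ 0 + 591.133ms (6/7)
2. 591.133ms @ 6/7 + 295.567ms (3/7)
3. 886.7ms @ 9/7 + 295.567ms (3/7)
4. 1182.266ms @ 12/7 + 591.133ms (6/7)
5. 1773.399ms @ 18/7 + 591.133ms (6/7)
6. 2364.532ms @ 24/7 + 591.133ms (6/7)
7. 2955.665ms @ 30/7 + 591.133ms (6/7)
8. 3546.798ms @ 36/7 + 591.133ms (6/7)
9. 4137.931ms @ 6 + 2068.966ms (3)
10. 6206.897ms @ 9 + 1034.483ms (3/2)
11. 7241.379ms @ 21/2 + 517.241ms (3/4)
12. 7758.621ms @ 45/4 + 517.241ms (3/4)
13. 8275.862ms @ 12 + 517.241ms (3/4)
14. 8793.103ms @ 51/4 + 517.241ms (3/4)
15. 9310.345ms @ 27/2 + 1034.483ms (3/2)
16. 10344.828ms @ 15 + 1034.483ms (3/2)
17. 11379.31ms @ 33/2 + 1034.483ms (3/2)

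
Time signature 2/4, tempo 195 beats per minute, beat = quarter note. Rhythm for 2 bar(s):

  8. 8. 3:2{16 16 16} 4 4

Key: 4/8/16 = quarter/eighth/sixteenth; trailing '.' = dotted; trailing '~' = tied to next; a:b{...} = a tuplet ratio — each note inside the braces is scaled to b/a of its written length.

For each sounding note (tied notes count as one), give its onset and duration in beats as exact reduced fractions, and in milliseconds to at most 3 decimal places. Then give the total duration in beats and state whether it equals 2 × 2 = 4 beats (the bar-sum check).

1) 0.0ms=0b +230.769ms=3/4b
2) 230.769ms=3/4b +230.769ms=3/4b
3) 461.538ms=3/2b +51.282ms=1/6b
4) 512.821ms=5/3b +51.282ms=1/6b
5) 564.103ms=11/6b +51.282ms=1/6b
6) 615.385ms=2b +307.692ms=1b
7) 923.077ms=3b +307.692ms=1b
Σ=4b of 4 (195bpm 2/4) — PASS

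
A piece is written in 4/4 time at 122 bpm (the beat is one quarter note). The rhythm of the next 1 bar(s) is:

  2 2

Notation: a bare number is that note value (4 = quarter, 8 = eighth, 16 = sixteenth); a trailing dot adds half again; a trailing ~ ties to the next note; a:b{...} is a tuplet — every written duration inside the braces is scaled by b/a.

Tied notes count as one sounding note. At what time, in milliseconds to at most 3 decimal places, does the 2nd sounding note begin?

note 2 onset = 2b = 983.607ms

1. 0.0ms @ 0 + 983.607ms (2)
2. 983.607ms @ 2 + 983.607ms (2)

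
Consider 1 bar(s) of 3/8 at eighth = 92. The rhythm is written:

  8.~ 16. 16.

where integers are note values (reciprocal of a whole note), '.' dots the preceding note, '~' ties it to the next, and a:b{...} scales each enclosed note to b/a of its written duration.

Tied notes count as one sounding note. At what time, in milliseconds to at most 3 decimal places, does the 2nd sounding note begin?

note 2 onset = 9/4b = 1467.391ms

1. 0.0ms @ 0 + 1467.391ms (9/4)
2. 1467.391ms @ 9/4 + 489.13ms (3/4)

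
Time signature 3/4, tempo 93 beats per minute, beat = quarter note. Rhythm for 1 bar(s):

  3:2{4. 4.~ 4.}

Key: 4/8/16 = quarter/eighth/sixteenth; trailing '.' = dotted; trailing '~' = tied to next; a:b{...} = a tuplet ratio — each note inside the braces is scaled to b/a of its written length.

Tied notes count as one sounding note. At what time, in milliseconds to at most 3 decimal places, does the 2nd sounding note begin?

note 2 onset = 1b = 645.161ms

1. 0.0ms @ 0 + 645.161ms (1)
2. 645.161ms @ 1 + 1290.323ms (2)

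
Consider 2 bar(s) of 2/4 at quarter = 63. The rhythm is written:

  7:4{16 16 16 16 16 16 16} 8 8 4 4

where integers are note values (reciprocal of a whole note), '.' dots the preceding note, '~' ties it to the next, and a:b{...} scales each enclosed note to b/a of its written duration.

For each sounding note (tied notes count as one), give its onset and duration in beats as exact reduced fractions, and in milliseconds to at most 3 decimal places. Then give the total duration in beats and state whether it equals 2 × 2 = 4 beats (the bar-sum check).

1) 0.0ms=0b +136.054ms=1/7b
2) 136.054ms=1/7b +136.054ms=1/7b
3) 272.109ms=2/7b +136.054ms=1/7b
4) 408.163ms=3/7b +136.054ms=1/7b
5) 544.218ms=4/7b +136.054ms=1/7b
6) 680.272ms=5/7b +136.054ms=1/7b
7) 816.327ms=6/7b +136.054ms=1/7b
8) 952.381ms=1b +476.19ms=1/2b
9) 1428.571ms=3/2b +476.19ms=1/2b
10) 1904.762ms=2b +952.381ms=1b
11) 2857.143ms=3b +952.381ms=1b
Σ=4b of 4 (63bpm 2/4) — PASS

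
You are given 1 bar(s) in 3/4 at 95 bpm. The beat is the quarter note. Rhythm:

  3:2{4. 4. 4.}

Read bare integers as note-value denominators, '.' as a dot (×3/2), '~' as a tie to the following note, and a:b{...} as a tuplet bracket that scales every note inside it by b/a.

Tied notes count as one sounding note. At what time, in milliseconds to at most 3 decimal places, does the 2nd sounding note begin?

note 2 onset = 1b = 631.579ms

1. 0.0ms @ 0 + 631.579ms (1)
2. 631.579ms @ 1 + 631.579ms (1)
3. 1263.158ms @ 2 + 631.579ms (1)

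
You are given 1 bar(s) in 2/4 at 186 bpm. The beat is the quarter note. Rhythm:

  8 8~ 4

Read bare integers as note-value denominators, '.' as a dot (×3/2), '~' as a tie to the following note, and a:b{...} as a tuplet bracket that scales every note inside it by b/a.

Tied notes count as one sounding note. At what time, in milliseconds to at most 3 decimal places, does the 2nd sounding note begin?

note 2 onset = 1/2b = 161.29ms

1. 0.0ms @ 0 + 161.29ms (1/2)
2. 161.29ms @ 1/2 + 483.871ms (3/2)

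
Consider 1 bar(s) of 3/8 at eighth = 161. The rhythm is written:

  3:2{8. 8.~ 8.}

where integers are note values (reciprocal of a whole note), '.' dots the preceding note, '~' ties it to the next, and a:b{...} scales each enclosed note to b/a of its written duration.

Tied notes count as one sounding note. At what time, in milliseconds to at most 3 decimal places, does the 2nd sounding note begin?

1. 0.0ms @ 0 + 372.671ms (1)
2. 372.671ms @ 1 + 745.342ms (2)

note 2 onset = 1b = 372.671ms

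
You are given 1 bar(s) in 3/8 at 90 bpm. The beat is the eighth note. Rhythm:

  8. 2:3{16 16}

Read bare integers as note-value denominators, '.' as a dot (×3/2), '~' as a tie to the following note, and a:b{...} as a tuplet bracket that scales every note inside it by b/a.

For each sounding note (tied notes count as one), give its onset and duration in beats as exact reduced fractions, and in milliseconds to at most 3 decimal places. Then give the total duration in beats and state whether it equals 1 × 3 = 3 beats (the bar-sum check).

1) 0.0ms=0b +1000.0ms=3/2b
2) 1000.0ms=3/2b +500.0ms=3/4b
3) 1500.0ms=9/4b +500.0ms=3/4b
Σ=3b of 3 (90bpm 3/8) — PASS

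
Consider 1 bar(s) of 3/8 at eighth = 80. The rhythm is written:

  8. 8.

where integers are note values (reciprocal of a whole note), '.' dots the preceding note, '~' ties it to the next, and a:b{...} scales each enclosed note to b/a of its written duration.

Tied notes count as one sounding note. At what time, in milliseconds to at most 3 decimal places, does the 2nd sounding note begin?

note 2 onset = 3/2b = 1125.0ms

1. 0.0ms @ 0 + 1125.0ms (3/2)
2. 1125.0ms @ 3/2 + 1125.0ms (3/2)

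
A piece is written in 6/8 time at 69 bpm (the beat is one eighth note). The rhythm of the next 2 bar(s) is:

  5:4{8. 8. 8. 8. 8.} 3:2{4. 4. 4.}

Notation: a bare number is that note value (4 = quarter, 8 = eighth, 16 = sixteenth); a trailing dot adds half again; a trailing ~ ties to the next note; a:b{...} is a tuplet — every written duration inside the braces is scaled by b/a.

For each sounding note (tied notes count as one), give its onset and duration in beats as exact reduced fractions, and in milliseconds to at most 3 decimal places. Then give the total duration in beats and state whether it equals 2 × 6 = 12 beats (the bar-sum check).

1) 0.0ms=0b +1043.478ms=6/5b
2) 1043.478ms=6/5b +1043.478ms=6/5b
3) 2086.957ms=12/5b +1043.478ms=6/5b
4) 3130.435ms=18/5b +1043.478ms=6/5b
5) 4173.913ms=24/5b +1043.478ms=6/5b
6) 5217.391ms=6b +1739.13ms=2b
7) 6956.522ms=8b +1739.13ms=2b
8) 8695.652ms=10b +1739.13ms=2b
Σ=12b of 12 (69bpm 6/8) — PASS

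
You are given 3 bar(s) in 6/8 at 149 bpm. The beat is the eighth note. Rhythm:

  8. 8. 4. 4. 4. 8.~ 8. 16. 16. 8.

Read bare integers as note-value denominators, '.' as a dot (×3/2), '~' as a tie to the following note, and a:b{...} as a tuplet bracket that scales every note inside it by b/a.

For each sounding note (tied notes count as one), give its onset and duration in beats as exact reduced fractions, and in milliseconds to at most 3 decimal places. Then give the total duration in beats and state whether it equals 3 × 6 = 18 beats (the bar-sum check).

1) 0.0ms=0b +604.027ms=3/2b
2) 604.027ms=3/2b +604.027ms=3/2b
3) 1208.054ms=3b +1208.054ms=3b
4) 2416.107ms=6b +1208.054ms=3b
5) 3624.161ms=9b +1208.054ms=3b
6) 4832.215ms=12b +1208.054ms=3b
7) 6040.268ms=15b +302.013ms=3/4b
8) 6342.282ms=63/4b +302.013ms=3/4b
9) 6644.295ms=33/2b +604.027ms=3/2b
Σ=18b of 18 (149bpm 6/8) — PASS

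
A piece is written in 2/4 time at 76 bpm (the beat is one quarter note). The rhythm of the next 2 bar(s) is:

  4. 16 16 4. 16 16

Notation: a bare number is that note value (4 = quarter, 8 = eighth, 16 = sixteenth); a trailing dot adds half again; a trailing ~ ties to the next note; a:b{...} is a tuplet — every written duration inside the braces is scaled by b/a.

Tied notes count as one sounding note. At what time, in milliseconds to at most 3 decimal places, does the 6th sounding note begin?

1. 0.0ms @ 0 + 1184.211ms (3/2)
2. 1184.211ms @ 3/2 + 197.368ms (1/4)
3. 1381.579ms @ 7/4 + 197.368ms (1/4)
4. 1578.947ms @ 2 + 1184.211ms (3/2)
5. 2763.158ms @ 7/2 + 197.368ms (1/4)
6. 2960.526ms @ 15/4 + 197.368ms (1/4)

note 6 onset = 15/4b = 2960.526ms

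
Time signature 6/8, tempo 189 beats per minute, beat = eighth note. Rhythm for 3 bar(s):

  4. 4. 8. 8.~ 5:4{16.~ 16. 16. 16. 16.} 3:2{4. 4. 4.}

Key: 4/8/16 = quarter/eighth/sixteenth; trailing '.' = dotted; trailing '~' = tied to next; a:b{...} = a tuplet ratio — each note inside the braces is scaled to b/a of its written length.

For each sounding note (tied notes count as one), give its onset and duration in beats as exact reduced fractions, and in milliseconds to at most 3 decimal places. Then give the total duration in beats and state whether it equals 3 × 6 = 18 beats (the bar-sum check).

1) 0.0ms=0b +952.381ms=3b
2) 952.381ms=3b +952.381ms=3b
3) 1904.762ms=6b +476.19ms=3/2b
4) 2380.952ms=15/2b +857.143ms=27/10b
5) 3238.095ms=51/5b +190.476ms=3/5b
6) 3428.571ms=54/5b +190.476ms=3/5b
7) 3619.048ms=57/5b +190.476ms=3/5b
8) 3809.524ms=12b +634.921ms=2b
9) 4444.444ms=14b +634.921ms=2b
10) 5079.365ms=16b +634.921ms=2b
Σ=18b of 18 (189bpm 6/8) — PASS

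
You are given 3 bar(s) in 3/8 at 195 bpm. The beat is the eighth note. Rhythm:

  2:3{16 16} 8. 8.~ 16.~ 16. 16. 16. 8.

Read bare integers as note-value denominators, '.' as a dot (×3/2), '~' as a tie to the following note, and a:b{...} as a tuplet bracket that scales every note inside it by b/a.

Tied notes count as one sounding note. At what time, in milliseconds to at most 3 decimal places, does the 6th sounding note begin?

1. 0.0ms @ 0 + 230.769ms (3/4)
2. 230.769ms @ 3/4 + 230.769ms (3/4)
3. 461.538ms @ 3/2 + 461.538ms (3/2)
4. 923.077ms @ 3 + 923.077ms (3)
5. 1846.154ms @ 6 + 230.769ms (3/4)
6. 2076.923ms @ 27/4 + 230.769ms (3/4)
7. 2307.692ms @ 15/2 + 461.538ms (3/2)

note 6 onset = 27/4b = 2076.923ms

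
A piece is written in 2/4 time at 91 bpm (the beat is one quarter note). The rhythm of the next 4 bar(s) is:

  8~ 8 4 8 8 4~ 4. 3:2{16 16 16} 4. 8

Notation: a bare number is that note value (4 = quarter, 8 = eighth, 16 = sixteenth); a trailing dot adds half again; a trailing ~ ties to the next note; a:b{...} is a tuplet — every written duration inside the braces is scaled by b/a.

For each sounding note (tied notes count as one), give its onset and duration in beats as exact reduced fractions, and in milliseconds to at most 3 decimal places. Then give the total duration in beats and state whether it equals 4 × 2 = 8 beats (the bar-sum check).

1) 0.0ms=0b +659.341ms=1b
2) 659.341ms=1b +659.341ms=1b
3) 1318.681ms=2b +329.67ms=1/2b
4) 1648.352ms=5/2b +329.67ms=1/2b
5) 1978.022ms=3b +1648.352ms=5/2b
6) 3626.374ms=11/2b +109.89ms=1/6b
7) 3736.264ms=17/3b +109.89ms=1/6b
8) 3846.154ms=35/6b +109.89ms=1/6b
9) 3956.044ms=6b +989.011ms=3/2b
10) 4945.055ms=15/2b +329.67ms=1/2b
Σ=8b of 8 (91bpm 2/4) — PASS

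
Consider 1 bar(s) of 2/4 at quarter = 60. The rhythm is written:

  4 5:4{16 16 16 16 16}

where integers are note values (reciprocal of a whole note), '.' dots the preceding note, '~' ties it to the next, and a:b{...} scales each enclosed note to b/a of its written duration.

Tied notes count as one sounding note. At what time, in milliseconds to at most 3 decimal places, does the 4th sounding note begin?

note 4 onset = 7/5b = 1400.0ms

1. 0.0ms @ 0 + 1000.0ms (1)
2. 1000.0ms @ 1 + 200.0ms (1/5)
3. 1200.0ms @ 6/5 + 200.0ms (1/5)
4. 1400.0ms @ 7/5 + 200.0ms (1/5)
5. 1600.0ms @ 8/5 + 200.0ms (1/5)
6. 1800.0ms @ 9/5 + 200.0ms (1/5)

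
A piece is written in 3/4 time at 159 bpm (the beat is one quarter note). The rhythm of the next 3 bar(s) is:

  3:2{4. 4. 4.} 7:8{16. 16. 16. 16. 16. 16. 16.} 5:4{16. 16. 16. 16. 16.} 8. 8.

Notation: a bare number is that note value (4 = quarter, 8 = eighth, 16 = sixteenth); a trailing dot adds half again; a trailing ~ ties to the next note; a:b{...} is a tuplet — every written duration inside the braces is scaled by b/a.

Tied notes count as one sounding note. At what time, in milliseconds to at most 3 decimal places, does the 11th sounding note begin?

note 11 onset = 6b = 2264.151ms

1. 0.0ms @ 0 + 377.358ms (1)
2. 377.358ms @ 1 + 377.358ms (1)
3. 754.717ms @ 2 + 377.358ms (1)
4. 1132.075ms @ 3 + 161.725ms (3/7)
5. 1293.801ms @ 24/7 + 161.725ms (3/7)
6. 1455.526ms @ 27/7 + 161.725ms (3/7)
7. 1617.251ms @ 30/7 + 161.725ms (3/7)
8. 1778.976ms @ 33/7 + 161.725ms (3/7)
9. 1940.701ms @ 36/7 + 161.725ms (3/7)
10. 2102.426ms @ 39/7 + 161.725ms (3/7)
11. 2264.151ms @ 6 + 113.208ms (3/10)
12. 2377.358ms @ 63/10 + 113.208ms (3/10)
13. 2490.566ms @ 33/5 + 113.208ms (3/10)
14. 2603.774ms @ 69/10 + 113.208ms (3/10)
15. 2716.981ms @ 36/5 + 113.208ms (3/10)
16. 2830.189ms @ 15/2 + 283.019ms (3/4)
17. 3113.208ms @ 33/4 + 283.019ms (3/4)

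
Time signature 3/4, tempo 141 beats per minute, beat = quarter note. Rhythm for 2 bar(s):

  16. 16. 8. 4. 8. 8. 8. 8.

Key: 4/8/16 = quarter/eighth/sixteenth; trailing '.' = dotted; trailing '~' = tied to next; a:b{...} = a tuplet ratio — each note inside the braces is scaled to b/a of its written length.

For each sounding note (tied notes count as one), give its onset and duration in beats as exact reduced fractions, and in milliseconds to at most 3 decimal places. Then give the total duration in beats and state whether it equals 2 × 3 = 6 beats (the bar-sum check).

1) 0.0ms=0b +159.574ms=3/8b
2) 159.574ms=3/8b +159.574ms=3/8b
3) 319.149ms=3/4b +319.149ms=3/4b
4) 638.298ms=3/2b +638.298ms=3/2b
5) 1276.596ms=3b +319.149ms=3/4b
6) 1595.745ms=15/4b +319.149ms=3/4b
7) 1914.894ms=9/2b +319.149ms=3/4b
8) 2234.043ms=21/4b +319.149ms=3/4b
Σ=6b of 6 (141bpm 3/4) — PASS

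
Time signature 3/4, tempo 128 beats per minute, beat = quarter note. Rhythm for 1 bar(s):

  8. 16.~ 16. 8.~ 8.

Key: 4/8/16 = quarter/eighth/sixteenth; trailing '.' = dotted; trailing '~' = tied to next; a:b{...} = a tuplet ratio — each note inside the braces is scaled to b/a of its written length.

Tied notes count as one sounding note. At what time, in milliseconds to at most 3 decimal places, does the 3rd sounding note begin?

1. 0.0ms @ 0 + 351.562ms (3/4)
2. 351.562ms @ 3/4 + 351.562ms (3/4)
3. 703.125ms @ 3/2 + 703.125ms (3/2)

note 3 onset = 3/2b = 703.125ms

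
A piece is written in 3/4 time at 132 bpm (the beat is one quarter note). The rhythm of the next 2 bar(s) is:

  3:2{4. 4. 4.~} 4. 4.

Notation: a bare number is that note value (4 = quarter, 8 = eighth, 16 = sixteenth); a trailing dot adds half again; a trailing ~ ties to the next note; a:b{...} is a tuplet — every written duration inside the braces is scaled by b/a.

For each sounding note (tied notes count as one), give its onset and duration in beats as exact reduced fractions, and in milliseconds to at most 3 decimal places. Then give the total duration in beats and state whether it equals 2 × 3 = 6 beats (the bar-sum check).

1) 0.0ms=0b +454.545ms=1b
2) 454.545ms=1b +454.545ms=1b
3) 909.091ms=2b +1136.364ms=5/2b
4) 2045.455ms=9/2b +681.818ms=3/2b
Σ=6b of 6 (132bpm 3/4) — PASS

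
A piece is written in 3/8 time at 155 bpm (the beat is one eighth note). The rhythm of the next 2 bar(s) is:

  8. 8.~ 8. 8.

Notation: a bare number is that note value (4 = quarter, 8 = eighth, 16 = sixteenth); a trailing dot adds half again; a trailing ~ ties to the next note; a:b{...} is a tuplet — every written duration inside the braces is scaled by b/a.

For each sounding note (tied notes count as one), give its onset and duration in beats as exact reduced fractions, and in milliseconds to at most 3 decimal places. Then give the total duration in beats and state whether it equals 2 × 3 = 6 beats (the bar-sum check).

1) 0.0ms=0b +580.645ms=3/2b
2) 580.645ms=3/2b +1161.29ms=3b
3) 1741.935ms=9/2b +580.645ms=3/2b
Σ=6b of 6 (155bpm 3/8) — PASS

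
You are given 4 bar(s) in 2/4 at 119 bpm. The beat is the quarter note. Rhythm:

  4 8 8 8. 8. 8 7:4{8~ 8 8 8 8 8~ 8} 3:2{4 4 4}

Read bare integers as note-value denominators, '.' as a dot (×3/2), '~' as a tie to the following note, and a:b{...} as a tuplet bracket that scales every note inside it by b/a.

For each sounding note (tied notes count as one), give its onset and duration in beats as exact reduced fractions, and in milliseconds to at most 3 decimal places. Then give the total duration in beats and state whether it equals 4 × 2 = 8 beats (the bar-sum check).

1) 0.0ms=0b +504.202ms=1b
2) 504.202ms=1b +252.101ms=1/2b
3) 756.303ms=3/2b +252.101ms=1/2b
4) 1008.403ms=2b +378.151ms=3/4b
5) 1386.555ms=11/4b +378.151ms=3/4b
6) 1764.706ms=7/2b +252.101ms=1/2b
7) 2016.807ms=4b +288.115ms=4/7b
8) 2304.922ms=32/7b +144.058ms=2/7b
9) 2448.98ms=34/7b +144.058ms=2/7b
10) 2593.037ms=36/7b +144.058ms=2/7b
11) 2737.095ms=38/7b +288.115ms=4/7b
12) 3025.21ms=6b +336.134ms=2/3b
13) 3361.345ms=20/3b +336.134ms=2/3b
14) 3697.479ms=22/3b +336.134ms=2/3b
Σ=8b of 8 (119bpm 2/4) — PASS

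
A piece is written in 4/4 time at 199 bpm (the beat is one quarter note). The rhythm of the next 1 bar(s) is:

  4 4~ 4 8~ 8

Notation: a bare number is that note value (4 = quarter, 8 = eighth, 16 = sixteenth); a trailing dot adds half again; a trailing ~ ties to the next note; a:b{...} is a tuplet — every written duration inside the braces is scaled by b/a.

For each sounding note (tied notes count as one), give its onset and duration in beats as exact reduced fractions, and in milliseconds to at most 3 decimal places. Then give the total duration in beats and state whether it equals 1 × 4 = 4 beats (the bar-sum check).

1) 0.0ms=0b +301.508ms=1b
2) 301.508ms=1b +603.015ms=2b
3) 904.523ms=3b +301.508ms=1b
Σ=4b of 4 (199bpm 4/4) — PASS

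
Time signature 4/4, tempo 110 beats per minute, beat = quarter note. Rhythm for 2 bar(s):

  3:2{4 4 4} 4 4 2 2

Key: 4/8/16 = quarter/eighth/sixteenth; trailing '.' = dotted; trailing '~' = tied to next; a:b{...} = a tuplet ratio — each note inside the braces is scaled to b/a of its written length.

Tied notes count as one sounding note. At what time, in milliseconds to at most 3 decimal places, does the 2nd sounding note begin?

note 2 onset = 2/3b = 363.636ms

1. 0.0ms @ 0 + 363.636ms (2/3)
2. 363.636ms @ 2/3 + 363.636ms (2/3)
3. 727.273ms @ 4/3 + 363.636ms (2/3)
4. 1090.909ms @ 2 + 545.455ms (1)
5. 1636.364ms @ 3 + 545.455ms (1)
6. 2181.818ms @ 4 + 1090.909ms (2)
7. 3272.727ms @ 6 + 1090.909ms (2)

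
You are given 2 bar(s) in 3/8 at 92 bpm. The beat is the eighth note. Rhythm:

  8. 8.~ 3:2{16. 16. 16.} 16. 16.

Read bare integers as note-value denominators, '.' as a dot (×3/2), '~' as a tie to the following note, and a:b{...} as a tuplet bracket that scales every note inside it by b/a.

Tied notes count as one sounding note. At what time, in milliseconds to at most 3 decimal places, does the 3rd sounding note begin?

note 3 onset = 7/2b = 2282.609ms

1. 0.0ms @ 0 + 978.261ms (3/2)
2. 978.261ms @ 3/2 + 1304.348ms (2)
3. 2282.609ms @ 7/2 + 326.087ms (1/2)
4. 2608.696ms @ 4 + 326.087ms (1/2)
5. 2934.783ms @ 9/2 + 489.13ms (3/4)
6. 3423.913ms @ 21/4 + 489.13ms (3/4)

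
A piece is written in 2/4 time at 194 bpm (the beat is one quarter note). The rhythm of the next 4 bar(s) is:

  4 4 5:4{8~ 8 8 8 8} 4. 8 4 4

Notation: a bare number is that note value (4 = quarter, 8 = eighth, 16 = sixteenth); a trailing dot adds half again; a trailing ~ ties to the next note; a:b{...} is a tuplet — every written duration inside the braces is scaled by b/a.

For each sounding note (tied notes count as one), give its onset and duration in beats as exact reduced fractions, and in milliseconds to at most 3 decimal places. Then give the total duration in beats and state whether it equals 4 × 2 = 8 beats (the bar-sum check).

1) 0.0ms=0b +309.278ms=1b
2) 309.278ms=1b +309.278ms=1b
3) 618.557ms=2b +247.423ms=4/5b
4) 865.979ms=14/5b +123.711ms=2/5b
5) 989.691ms=16/5b +123.711ms=2/5b
6) 1113.402ms=18/5b +123.711ms=2/5b
7) 1237.113ms=4b +463.918ms=3/2b
8) 1701.031ms=11/2b +154.639ms=1/2b
9) 1855.67ms=6b +309.278ms=1b
10) 2164.948ms=7b +309.278ms=1b
Σ=8b of 8 (194bpm 2/4) — PASS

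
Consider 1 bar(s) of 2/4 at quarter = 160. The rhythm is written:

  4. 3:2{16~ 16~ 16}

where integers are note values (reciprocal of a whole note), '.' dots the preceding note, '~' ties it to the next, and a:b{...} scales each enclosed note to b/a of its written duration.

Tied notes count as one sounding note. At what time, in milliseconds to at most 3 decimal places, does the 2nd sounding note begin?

1. 0.0ms @ 0 + 562.5ms (3/2)
2. 562.5ms @ 3/2 + 187.5ms (1/2)

note 2 onset = 3/2b = 562.5ms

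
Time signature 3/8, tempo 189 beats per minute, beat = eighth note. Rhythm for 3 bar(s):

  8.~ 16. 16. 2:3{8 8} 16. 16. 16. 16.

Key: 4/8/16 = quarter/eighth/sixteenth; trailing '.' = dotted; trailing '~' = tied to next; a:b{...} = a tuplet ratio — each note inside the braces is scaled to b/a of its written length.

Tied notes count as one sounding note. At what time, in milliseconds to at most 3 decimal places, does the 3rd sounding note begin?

note 3 onset = 3b = 952.381ms

1. 0.0ms @ 0 + 714.286ms (9/4)
2. 714.286ms @ 9/4 + 238.095ms (3/4)
3. 952.381ms @ 3 + 476.19ms (3/2)
4. 1428.571ms @ 9/2 + 476.19ms (3/2)
5. 1904.762ms @ 6 + 238.095ms (3/4)
6. 2142.857ms @ 27/4 + 238.095ms (3/4)
7. 2380.952ms @ 15/2 + 238.095ms (3/4)
8. 2619.048ms @ 33/4 + 238.095ms (3/4)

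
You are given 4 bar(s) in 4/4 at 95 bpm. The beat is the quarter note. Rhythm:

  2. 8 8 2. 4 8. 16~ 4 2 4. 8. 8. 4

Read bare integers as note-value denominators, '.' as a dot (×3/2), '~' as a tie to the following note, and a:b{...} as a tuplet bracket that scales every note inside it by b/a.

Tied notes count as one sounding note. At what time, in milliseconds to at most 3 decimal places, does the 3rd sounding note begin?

note 3 onset = 7/2b = 2210.526ms

1. 0.0ms @ 0 + 1894.737ms (3)
2. 1894.737ms @ 3 + 315.789ms (1/2)
3. 2210.526ms @ 7/2 + 315.789ms (1/2)
4. 2526.316ms @ 4 + 1894.737ms (3)
5. 4421.053ms @ 7 + 631.579ms (1)
6. 5052.632ms @ 8 + 473.684ms (3/4)
7. 5526.316ms @ 35/4 + 789.474ms (5/4)
8. 6315.789ms @ 10 + 1263.158ms (2)
9. 7578.947ms @ 12 + 947.368ms (3/2)
10. 8526.316ms @ 27/2 + 473.684ms (3/4)
11. 9000.0ms @ 57/4 + 473.684ms (3/4)
12. 9473.684ms @ 15 + 631.579ms (1)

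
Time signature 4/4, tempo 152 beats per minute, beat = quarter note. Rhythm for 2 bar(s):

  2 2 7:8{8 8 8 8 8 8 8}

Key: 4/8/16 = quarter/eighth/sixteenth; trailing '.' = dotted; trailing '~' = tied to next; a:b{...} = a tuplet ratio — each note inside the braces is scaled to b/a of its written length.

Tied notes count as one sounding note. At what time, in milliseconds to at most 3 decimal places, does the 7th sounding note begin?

1. 0.0ms @ 0 + 789.474ms (2)
2. 789.474ms @ 2 + 789.474ms (2)
3. 1578.947ms @ 4 + 225.564ms (4/7)
4. 1804.511ms @ 32/7 + 225.564ms (4/7)
5. 2030.075ms @ 36/7 + 225.564ms (4/7)
6. 2255.639ms @ 40/7 + 225.564ms (4/7)
7. 2481.203ms @ 44/7 + 225.564ms (4/7)
8. 2706.767ms @ 48/7 + 225.564ms (4/7)
9. 2932.331ms @ 52/7 + 225.564ms (4/7)

note 7 onset = 44/7b = 2481.203ms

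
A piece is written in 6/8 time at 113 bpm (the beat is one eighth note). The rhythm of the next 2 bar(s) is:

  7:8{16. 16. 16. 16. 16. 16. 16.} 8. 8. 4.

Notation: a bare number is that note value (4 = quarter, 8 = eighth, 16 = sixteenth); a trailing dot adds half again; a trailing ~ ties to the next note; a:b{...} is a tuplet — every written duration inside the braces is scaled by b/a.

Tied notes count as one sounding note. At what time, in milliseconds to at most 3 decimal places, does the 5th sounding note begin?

note 5 onset = 24/7b = 1820.48ms

1. 0.0ms @ 0 + 455.12ms (6/7)
2. 455.12ms @ 6/7 + 455.12ms (6/7)
3. 910.24ms @ 12/7 + 455.12ms (6/7)
4. 1365.36ms @ 18/7 + 455.12ms (6/7)
5. 1820.48ms @ 24/7 + 455.12ms (6/7)
6. 2275.601ms @ 30/7 + 455.12ms (6/7)
7. 2730.721ms @ 36/7 + 455.12ms (6/7)
8. 3185.841ms @ 6 + 796.46ms (3/2)
9. 3982.301ms @ 15/2 + 796.46ms (3/2)
10. 4778.761ms @ 9 + 1592.92ms (3)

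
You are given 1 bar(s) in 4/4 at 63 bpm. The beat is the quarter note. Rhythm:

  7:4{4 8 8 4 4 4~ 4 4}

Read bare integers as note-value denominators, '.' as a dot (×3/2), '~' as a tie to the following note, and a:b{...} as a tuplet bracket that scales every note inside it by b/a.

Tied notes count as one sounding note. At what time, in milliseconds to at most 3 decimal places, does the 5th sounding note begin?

1. 0.0ms @ 0 + 544.218ms (4/7)
2. 544.218ms @ 4/7 + 272.109ms (2/7)
3. 816.327ms @ 6/7 + 272.109ms (2/7)
4. 1088.435ms @ 8/7 + 544.218ms (4/7)
5. 1632.653ms @ 12/7 + 544.218ms (4/7)
6. 2176.871ms @ 16/7 + 1088.435ms (8/7)
7. 3265.306ms @ 24/7 + 544.218ms (4/7)

note 5 onset = 12/7b = 1632.653ms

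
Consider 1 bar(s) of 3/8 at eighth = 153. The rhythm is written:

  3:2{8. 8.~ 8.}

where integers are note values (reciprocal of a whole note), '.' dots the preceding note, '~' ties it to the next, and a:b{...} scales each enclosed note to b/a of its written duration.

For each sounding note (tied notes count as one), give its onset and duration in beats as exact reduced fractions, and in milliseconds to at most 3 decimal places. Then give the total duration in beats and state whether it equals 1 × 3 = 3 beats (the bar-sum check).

1) 0.0ms=0b +392.157ms=1b
2) 392.157ms=1b +784.314ms=2b
Σ=3b of 3 (153bpm 3/8) — PASS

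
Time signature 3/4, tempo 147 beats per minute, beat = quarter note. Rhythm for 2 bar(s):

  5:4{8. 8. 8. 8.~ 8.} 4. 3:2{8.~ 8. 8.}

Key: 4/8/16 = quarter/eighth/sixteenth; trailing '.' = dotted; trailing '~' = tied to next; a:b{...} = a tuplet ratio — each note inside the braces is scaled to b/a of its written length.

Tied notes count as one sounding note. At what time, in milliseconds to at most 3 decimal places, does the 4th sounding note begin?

1. 0.0ms @ 0 + 244.898ms (3/5)
2. 244.898ms @ 3/5 + 244.898ms (3/5)
3. 489.796ms @ 6/5 + 244.898ms (3/5)
4. 734.694ms @ 9/5 + 489.796ms (6/5)
5. 1224.49ms @ 3 + 612.245ms (3/2)
6. 1836.735ms @ 9/2 + 408.163ms (1)
7. 2244.898ms @ 11/2 + 204.082ms (1/2)

note 4 onset = 9/5b = 734.694ms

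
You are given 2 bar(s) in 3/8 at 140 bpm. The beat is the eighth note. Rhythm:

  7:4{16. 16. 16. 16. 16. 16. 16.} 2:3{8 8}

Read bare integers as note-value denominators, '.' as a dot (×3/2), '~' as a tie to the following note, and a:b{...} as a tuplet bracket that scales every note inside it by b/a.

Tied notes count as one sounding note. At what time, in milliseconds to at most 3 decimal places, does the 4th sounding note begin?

1. 0.0ms @ 0 + 183.673ms (3/7)
2. 183.673ms @ 3/7 + 183.673ms (3/7)
3. 367.347ms @ 6/7 + 183.673ms (3/7)
4. 551.02ms @ 9/7 + 183.673ms (3/7)
5. 734.694ms @ 12/7 + 183.673ms (3/7)
6. 918.367ms @ 15/7 + 183.673ms (3/7)
7. 1102.041ms @ 18/7 + 183.673ms (3/7)
8. 1285.714ms @ 3 + 642.857ms (3/2)
9. 1928.571ms @ 9/2 + 642.857ms (3/2)

note 4 onset = 9/7b = 551.02ms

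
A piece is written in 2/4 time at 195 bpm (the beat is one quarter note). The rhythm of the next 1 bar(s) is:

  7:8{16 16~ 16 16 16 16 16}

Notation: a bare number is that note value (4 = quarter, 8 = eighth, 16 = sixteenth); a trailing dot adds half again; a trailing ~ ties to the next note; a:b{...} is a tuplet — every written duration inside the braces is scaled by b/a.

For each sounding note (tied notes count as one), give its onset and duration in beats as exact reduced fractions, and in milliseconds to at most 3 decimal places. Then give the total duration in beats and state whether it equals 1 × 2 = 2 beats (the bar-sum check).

1) 0.0ms=0b +87.912ms=2/7b
2) 87.912ms=2/7b +175.824ms=4/7b
3) 263.736ms=6/7b +87.912ms=2/7b
4) 351.648ms=8/7b +87.912ms=2/7b
5) 439.56ms=10/7b +87.912ms=2/7b
6) 527.473ms=12/7b +87.912ms=2/7b
Σ=2b of 2 (195bpm 2/4) — PASS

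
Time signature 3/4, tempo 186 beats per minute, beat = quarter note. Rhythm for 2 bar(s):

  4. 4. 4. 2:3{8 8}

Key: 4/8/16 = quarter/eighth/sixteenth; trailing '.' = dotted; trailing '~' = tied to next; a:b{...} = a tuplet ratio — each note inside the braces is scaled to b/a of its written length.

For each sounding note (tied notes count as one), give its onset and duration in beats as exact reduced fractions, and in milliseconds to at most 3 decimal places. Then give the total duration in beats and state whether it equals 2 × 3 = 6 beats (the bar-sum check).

1) 0.0ms=0b +483.871ms=3/2b
2) 483.871ms=3/2b +483.871ms=3/2b
3) 967.742ms=3b +483.871ms=3/2b
4) 1451.613ms=9/2b +241.935ms=3/4b
5) 1693.548ms=21/4b +241.935ms=3/4b
Σ=6b of 6 (186bpm 3/4) — PASS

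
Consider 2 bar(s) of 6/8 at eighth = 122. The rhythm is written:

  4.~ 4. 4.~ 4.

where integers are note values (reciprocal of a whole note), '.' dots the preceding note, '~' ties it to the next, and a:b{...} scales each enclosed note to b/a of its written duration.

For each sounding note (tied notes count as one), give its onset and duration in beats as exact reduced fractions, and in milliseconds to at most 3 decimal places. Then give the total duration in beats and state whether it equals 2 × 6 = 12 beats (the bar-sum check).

1) 0.0ms=0b +2950.82ms=6b
2) 2950.82ms=6b +2950.82ms=6b
Σ=12b of 12 (122bpm 6/8) — PASS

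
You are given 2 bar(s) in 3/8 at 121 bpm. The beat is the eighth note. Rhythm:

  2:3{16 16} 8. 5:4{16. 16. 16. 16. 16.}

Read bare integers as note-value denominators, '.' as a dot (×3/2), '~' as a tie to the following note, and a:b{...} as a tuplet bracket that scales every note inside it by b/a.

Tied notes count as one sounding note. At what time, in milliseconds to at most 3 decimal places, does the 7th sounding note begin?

note 7 onset = 24/5b = 2380.165ms

1. 0.0ms @ 0 + 371.901ms (3/4)
2. 371.901ms @ 3/4 + 371.901ms (3/4)
3. 743.802ms @ 3/2 + 743.802ms (3/2)
4. 1487.603ms @ 3 + 297.521ms (3/5)
5. 1785.124ms @ 18/5 + 297.521ms (3/5)
6. 2082.645ms @ 21/5 + 297.521ms (3/5)
7. 2380.165ms @ 24/5 + 297.521ms (3/5)
8. 2677.686ms @ 27/5 + 297.521ms (3/5)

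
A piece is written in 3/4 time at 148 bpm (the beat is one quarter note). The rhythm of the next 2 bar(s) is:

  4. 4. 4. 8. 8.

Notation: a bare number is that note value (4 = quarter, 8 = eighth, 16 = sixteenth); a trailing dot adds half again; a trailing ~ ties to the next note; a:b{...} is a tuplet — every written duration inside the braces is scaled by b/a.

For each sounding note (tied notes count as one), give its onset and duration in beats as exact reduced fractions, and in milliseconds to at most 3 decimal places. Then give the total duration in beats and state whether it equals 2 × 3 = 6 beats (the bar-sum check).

1) 0.0ms=0b +608.108ms=3/2b
2) 608.108ms=3/2b +608.108ms=3/2b
3) 1216.216ms=3b +608.108ms=3/2b
4) 1824.324ms=9/2b +304.054ms=3/4b
5) 2128.378ms=21/4b +304.054ms=3/4b
Σ=6b of 6 (148bpm 3/4) — PASS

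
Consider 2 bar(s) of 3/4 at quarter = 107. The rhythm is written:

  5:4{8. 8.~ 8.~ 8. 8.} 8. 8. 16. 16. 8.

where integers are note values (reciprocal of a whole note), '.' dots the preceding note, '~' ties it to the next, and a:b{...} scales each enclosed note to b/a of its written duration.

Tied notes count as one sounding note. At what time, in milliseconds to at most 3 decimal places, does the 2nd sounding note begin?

1. 0.0ms @ 0 + 336.449ms (3/5)
2. 336.449ms @ 3/5 + 1009.346ms (9/5)
3. 1345.794ms @ 12/5 + 336.449ms (3/5)
4. 1682.243ms @ 3 + 420.561ms (3/4)
5. 2102.804ms @ 15/4 + 420.561ms (3/4)
6. 2523.364ms @ 9/2 + 210.28ms (3/8)
7. 2733.645ms @ 39/8 + 210.28ms (3/8)
8. 2943.925ms @ 21/4 + 420.561ms (3/4)

note 2 onset = 3/5b = 336.449ms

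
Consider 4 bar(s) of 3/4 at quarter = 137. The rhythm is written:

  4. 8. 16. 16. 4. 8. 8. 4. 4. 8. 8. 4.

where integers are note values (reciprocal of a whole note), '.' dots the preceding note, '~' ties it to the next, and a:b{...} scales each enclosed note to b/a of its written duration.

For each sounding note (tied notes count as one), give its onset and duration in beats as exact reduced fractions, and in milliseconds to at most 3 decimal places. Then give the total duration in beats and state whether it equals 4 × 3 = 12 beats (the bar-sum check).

1) 0.0ms=0b +656.934ms=3/2b
2) 656.934ms=3/2b +328.467ms=3/4b
3) 985.401ms=9/4b +164.234ms=3/8b
4) 1149.635ms=21/8b +164.234ms=3/8b
5) 1313.869ms=3b +656.934ms=3/2b
6) 1970.803ms=9/2b +328.467ms=3/4b
7) 2299.27ms=21/4b +328.467ms=3/4b
8) 2627.737ms=6b +656.934ms=3/2b
9) 3284.672ms=15/2b +656.934ms=3/2b
10) 3941.606ms=9b +328.467ms=3/4b
11) 4270.073ms=39/4b +328.467ms=3/4b
12) 4598.54ms=21/2b +656.934ms=3/2b
Σ=12b of 12 (137bpm 3/4) — PASS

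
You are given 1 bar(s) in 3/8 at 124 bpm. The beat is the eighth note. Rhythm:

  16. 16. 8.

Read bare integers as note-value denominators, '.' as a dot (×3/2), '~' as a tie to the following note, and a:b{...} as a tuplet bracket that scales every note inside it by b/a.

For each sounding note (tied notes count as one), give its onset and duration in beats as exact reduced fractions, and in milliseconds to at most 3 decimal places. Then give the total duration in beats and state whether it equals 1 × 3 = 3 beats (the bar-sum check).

1) 0.0ms=0b +362.903ms=3/4b
2) 362.903ms=3/4b +362.903ms=3/4b
3) 725.806ms=3/2b +725.806ms=3/2b
Σ=3b of 3 (124bpm 3/8) — PASS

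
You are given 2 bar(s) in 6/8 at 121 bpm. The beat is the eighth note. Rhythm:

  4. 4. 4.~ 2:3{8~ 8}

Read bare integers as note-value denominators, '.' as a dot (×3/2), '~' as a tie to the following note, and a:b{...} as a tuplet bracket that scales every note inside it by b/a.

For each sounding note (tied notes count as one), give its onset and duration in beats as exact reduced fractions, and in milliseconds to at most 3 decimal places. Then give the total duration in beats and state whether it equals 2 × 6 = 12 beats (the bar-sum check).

1) 0.0ms=0b +1487.603ms=3b
2) 1487.603ms=3b +1487.603ms=3b
3) 2975.207ms=6b +2975.207ms=6b
Σ=12b of 12 (121bpm 6/8) — PASS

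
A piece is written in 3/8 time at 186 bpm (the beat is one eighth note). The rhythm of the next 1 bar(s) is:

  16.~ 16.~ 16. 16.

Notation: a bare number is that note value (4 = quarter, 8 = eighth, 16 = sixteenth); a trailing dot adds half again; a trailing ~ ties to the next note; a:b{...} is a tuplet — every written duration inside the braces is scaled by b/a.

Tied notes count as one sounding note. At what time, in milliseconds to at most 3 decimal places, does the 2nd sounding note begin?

note 2 onset = 9/4b = 725.806ms

1. 0.0ms @ 0 + 725.806ms (9/4)
2. 725.806ms @ 9/4 + 241.935ms (3/4)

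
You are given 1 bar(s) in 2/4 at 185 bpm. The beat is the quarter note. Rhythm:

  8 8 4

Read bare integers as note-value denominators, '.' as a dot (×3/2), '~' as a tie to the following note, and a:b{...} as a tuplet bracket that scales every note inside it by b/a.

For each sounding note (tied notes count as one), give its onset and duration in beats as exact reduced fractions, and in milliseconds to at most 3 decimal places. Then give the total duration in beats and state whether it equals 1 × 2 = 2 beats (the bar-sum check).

1) 0.0ms=0b +162.162ms=1/2b
2) 162.162ms=1/2b +162.162ms=1/2b
3) 324.324ms=1b +324.324ms=1b
Σ=2b of 2 (185bpm 2/4) — PASS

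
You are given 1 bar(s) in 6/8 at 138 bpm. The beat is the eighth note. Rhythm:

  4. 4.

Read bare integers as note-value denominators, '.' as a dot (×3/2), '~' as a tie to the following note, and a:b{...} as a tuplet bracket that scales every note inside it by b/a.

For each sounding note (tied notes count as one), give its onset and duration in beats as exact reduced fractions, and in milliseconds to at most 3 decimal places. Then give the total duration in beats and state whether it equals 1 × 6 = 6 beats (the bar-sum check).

1) 0.0ms=0b +1304.348ms=3b
2) 1304.348ms=3b +1304.348ms=3b
Σ=6b of 6 (138bpm 6/8) — PASS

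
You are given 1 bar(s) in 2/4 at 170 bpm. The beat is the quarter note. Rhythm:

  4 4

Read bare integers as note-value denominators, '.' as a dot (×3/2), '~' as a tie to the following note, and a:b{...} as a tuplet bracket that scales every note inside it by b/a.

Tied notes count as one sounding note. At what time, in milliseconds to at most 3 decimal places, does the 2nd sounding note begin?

note 2 onset = 1b = 352.941ms

1. 0.0ms @ 0 + 352.941ms (1)
2. 352.941ms @ 1 + 352.941ms (1)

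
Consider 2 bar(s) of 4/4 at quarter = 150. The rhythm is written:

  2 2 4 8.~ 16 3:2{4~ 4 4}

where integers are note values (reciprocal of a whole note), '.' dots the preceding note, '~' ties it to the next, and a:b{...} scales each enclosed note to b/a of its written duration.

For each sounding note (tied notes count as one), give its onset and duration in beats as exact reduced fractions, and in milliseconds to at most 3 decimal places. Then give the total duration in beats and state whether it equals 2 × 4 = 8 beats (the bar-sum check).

1) 0.0ms=0b +800.0ms=2b
2) 800.0ms=2b +800.0ms=2b
3) 1600.0ms=4b +400.0ms=1b
4) 2000.0ms=5b +400.0ms=1b
5) 2400.0ms=6b +533.333ms=4/3b
6) 2933.333ms=22/3b +266.667ms=2/3b
Σ=8b of 8 (150bpm 4/4) — PASS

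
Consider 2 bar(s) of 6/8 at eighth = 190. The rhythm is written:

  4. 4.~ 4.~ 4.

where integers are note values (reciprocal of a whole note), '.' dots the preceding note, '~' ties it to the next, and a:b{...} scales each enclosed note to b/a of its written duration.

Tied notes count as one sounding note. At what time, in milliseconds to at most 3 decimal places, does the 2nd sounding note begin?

note 2 onset = 3b = 947.368ms

1. 0.0ms @ 0 + 947.368ms (3)
2. 947.368ms @ 3 + 2842.105ms (9)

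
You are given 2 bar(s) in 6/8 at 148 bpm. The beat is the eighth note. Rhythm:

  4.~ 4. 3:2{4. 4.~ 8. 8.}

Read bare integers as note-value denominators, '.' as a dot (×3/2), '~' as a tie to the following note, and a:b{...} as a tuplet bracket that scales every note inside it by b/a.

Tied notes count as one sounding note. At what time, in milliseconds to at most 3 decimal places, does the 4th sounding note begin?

note 4 onset = 11b = 4459.459ms

1. 0.0ms @ 0 + 2432.432ms (6)
2. 2432.432ms @ 6 + 810.811ms (2)
3. 3243.243ms @ 8 + 1216.216ms (3)
4. 4459.459ms @ 11 + 405.405ms (1)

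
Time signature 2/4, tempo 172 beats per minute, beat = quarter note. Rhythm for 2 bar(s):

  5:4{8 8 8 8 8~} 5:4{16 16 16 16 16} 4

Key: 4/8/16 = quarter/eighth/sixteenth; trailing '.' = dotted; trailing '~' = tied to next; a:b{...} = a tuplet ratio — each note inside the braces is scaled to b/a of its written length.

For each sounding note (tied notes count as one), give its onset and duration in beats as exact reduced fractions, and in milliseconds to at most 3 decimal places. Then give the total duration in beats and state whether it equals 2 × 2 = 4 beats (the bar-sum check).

1) 0.0ms=0b +139.535ms=2/5b
2) 139.535ms=2/5b +139.535ms=2/5b
3) 279.07ms=4/5b +139.535ms=2/5b
4) 418.605ms=6/5b +139.535ms=2/5b
5) 558.14ms=8/5b +209.302ms=3/5b
6) 767.442ms=11/5b +69.767ms=1/5b
7) 837.209ms=12/5b +69.767ms=1/5b
8) 906.977ms=13/5b +69.767ms=1/5b
9) 976.744ms=14/5b +69.767ms=1/5b
10) 1046.512ms=3b +348.837ms=1b
Σ=4b of 4 (172bpm 2/4) — PASS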